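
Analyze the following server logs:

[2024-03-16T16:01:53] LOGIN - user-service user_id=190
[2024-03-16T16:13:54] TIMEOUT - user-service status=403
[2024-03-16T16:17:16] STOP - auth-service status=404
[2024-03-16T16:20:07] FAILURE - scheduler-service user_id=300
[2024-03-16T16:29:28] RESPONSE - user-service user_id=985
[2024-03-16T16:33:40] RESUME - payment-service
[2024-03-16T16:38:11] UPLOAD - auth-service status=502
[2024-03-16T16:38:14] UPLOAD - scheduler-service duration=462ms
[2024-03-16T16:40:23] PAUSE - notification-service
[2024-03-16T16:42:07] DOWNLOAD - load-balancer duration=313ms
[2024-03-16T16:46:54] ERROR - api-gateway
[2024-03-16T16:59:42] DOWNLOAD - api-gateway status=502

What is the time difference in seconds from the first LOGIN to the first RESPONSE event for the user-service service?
1655

To find the time between events:

1. Locate the first LOGIN event for user-service: 2024-03-16T16:01:53
2. Locate the first RESPONSE event for user-service: 2024-03-16T16:29:28
3. Calculate the difference: 2024-03-16T16:29:28 - 2024-03-16T16:01:53 = 1655 seconds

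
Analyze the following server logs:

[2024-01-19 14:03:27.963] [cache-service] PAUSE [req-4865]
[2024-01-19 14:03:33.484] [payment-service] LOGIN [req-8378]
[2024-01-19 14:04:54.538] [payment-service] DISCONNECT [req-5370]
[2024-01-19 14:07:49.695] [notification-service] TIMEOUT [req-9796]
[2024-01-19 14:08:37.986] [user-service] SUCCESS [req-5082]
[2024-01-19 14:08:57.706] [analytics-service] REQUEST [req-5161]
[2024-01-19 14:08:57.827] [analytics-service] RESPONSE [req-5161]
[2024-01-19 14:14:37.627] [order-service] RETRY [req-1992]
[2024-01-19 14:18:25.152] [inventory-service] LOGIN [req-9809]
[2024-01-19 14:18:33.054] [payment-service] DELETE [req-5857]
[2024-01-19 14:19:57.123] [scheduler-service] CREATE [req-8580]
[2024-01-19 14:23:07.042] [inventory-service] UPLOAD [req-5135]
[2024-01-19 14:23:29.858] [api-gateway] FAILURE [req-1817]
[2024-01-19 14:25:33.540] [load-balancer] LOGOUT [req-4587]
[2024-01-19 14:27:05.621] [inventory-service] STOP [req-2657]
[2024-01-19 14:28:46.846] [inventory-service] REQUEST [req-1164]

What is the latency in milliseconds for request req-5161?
121

To calculate latency:

1. Find REQUEST with id req-5161: 2024-01-19 14:08:57.706
2. Find RESPONSE with id req-5161: 2024-01-19 14:08:57.827
3. Latency: 2024-01-19 14:08:57.827 - 2024-01-19 14:08:57.706 = 121ms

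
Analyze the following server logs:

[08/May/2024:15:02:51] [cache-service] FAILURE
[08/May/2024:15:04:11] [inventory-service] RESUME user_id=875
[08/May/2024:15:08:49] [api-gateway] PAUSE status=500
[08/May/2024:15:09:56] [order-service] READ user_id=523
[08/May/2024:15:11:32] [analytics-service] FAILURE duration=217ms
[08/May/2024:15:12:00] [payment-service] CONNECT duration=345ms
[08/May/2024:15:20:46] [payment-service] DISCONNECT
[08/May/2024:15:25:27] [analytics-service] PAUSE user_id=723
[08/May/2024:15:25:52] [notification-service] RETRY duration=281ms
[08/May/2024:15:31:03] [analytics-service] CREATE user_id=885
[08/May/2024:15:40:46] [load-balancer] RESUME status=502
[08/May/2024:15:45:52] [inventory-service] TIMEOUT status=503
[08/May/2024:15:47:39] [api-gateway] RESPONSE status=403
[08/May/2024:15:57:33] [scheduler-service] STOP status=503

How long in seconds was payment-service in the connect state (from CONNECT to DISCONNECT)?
526

To calculate state duration:

1. Find CONNECT event for payment-service: 08/May/2024:15:12:00
2. Find DISCONNECT event for payment-service: 08/May/2024:15:20:46
3. Calculate duration: 08/May/2024:15:20:46 - 08/May/2024:15:12:00 = 526 seconds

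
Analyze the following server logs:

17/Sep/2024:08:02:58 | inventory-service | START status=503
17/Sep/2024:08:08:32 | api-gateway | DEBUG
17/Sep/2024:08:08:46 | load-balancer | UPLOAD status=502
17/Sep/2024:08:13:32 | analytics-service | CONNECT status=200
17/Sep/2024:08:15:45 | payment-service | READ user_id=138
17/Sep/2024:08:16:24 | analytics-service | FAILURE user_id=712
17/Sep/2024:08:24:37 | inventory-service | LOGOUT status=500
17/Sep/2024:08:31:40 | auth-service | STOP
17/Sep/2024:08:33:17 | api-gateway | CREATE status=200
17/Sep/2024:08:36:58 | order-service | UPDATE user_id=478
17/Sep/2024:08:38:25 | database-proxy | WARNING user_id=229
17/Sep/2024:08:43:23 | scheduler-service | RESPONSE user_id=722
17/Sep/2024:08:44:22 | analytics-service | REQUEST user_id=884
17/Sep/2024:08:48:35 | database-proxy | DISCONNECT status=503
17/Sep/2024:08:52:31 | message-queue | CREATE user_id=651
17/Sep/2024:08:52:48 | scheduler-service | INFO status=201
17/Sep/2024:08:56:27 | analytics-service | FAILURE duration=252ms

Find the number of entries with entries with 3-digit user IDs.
7

To find matching entries:

1. Pattern to match: entries with 3-digit user IDs
2. Scan each log entry for the pattern
3. Count matches: 7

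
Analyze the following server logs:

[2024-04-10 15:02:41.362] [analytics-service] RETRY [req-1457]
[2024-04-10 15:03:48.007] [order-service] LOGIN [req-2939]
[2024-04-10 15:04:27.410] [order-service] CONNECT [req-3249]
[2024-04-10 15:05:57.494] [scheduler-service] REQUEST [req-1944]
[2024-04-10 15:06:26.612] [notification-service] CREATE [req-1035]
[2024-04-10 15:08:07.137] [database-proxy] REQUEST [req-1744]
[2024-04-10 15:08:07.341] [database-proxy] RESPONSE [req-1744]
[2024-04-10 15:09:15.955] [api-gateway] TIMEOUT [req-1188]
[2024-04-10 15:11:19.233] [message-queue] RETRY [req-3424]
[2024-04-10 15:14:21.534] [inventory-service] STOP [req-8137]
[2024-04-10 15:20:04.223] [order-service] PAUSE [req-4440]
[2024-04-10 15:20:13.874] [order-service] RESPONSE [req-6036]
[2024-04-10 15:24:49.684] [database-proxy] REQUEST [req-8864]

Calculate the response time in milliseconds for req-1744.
204

To calculate latency:

1. Find REQUEST with id req-1744: 2024-04-10 15:08:07.137
2. Find RESPONSE with id req-1744: 2024-04-10 15:08:07.341
3. Latency: 2024-04-10 15:08:07.341 - 2024-04-10 15:08:07.137 = 204ms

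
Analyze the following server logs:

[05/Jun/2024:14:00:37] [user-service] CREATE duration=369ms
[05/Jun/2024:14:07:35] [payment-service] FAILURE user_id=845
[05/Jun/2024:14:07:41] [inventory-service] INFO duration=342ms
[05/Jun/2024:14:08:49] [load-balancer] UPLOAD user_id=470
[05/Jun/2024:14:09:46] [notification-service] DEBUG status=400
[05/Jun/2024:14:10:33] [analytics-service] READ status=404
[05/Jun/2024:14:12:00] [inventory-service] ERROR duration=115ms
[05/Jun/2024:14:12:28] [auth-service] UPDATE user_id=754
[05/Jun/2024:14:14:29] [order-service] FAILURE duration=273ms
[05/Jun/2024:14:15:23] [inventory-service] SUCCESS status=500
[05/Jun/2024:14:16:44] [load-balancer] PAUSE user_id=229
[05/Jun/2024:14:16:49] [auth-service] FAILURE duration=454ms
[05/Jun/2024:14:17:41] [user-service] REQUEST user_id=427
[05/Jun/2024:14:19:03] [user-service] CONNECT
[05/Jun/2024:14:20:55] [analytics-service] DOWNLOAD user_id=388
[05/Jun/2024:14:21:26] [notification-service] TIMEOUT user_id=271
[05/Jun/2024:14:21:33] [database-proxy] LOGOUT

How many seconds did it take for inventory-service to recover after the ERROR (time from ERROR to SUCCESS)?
203

To calculate recovery time:

1. Find ERROR event for inventory-service: 05/Jun/2024:14:12:00
2. Find next SUCCESS event for inventory-service: 05/Jun/2024:14:15:23
3. Recovery time: 05/Jun/2024:14:15:23 - 05/Jun/2024:14:12:00 = 203 seconds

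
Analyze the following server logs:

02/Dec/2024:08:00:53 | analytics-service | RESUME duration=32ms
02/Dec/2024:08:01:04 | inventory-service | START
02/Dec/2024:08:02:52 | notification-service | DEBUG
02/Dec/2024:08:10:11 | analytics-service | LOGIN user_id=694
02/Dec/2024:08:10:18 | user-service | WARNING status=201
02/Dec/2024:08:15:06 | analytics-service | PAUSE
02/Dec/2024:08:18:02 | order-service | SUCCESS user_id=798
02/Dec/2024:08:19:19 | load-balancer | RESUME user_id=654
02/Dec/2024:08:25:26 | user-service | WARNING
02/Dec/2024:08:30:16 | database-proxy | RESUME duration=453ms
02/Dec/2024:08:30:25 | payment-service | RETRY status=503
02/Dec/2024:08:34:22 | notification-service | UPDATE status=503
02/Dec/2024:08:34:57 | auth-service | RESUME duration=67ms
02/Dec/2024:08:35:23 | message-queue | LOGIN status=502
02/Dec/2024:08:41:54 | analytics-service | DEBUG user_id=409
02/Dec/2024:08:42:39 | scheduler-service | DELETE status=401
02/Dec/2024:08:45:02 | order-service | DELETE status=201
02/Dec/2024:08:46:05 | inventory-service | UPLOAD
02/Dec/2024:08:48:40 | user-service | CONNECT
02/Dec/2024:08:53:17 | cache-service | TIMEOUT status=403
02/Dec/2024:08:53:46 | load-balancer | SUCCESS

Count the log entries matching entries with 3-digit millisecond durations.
1

To find matching entries:

1. Pattern to match: entries with 3-digit millisecond durations
2. Scan each log entry for the pattern
3. Count matches: 1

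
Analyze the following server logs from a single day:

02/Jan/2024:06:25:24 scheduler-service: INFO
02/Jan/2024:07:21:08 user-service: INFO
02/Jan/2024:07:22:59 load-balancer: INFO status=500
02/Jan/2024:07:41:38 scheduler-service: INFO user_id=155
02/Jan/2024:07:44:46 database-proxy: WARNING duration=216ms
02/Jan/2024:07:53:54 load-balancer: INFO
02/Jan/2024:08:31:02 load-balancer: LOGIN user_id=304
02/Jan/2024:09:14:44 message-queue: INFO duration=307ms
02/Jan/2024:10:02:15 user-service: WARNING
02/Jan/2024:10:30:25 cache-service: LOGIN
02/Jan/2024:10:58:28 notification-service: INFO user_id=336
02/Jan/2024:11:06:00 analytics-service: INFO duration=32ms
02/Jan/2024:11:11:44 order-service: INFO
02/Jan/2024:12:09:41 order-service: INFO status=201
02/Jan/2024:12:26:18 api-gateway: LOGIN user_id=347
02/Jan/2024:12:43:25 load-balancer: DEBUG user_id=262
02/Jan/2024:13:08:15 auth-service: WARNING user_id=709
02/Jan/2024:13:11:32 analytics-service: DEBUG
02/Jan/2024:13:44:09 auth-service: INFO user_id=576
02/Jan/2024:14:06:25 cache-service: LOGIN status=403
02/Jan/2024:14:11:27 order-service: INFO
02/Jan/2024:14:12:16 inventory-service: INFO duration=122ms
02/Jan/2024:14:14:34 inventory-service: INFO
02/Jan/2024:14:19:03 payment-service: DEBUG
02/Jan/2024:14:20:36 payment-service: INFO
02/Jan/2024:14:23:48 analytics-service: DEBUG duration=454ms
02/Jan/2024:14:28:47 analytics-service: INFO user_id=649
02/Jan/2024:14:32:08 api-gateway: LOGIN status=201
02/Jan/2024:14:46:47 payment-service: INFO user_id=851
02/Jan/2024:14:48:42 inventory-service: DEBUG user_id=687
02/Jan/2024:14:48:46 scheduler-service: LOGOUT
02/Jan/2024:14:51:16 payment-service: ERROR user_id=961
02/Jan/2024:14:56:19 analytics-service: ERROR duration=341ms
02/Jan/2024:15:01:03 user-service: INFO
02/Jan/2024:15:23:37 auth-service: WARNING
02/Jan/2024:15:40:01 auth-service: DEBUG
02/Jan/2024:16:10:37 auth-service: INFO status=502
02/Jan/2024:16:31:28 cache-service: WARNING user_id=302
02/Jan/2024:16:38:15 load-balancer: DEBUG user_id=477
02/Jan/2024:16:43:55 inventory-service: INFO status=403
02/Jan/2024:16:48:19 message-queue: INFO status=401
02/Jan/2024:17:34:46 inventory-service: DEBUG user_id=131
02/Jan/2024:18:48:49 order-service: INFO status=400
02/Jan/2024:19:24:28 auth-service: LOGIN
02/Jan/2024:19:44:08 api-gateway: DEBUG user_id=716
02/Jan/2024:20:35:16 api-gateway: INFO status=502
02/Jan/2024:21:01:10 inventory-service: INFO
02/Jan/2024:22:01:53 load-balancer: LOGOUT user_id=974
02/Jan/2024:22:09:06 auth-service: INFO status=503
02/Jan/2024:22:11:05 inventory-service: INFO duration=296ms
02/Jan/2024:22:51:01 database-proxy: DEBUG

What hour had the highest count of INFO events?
14

To find the peak hour:

1. Group all INFO events by hour
2. Count events in each hour
3. Find hour with maximum count
4. Peak hour: 14 (with 6 events)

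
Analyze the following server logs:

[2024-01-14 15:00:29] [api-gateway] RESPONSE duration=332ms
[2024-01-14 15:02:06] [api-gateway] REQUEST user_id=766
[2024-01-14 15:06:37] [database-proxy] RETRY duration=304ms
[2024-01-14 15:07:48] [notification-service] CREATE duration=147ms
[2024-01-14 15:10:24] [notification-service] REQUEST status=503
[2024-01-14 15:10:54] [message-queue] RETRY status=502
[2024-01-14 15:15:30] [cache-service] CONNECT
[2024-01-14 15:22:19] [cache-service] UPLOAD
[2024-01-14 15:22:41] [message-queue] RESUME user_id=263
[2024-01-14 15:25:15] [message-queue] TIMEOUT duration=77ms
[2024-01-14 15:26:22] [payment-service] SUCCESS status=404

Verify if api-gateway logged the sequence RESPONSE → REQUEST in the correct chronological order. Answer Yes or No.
Yes

To verify sequence order:

1. Find all events in sequence RESPONSE → REQUEST for api-gateway
2. Extract their timestamps
3. Check if timestamps are in ascending order
4. Result: Yes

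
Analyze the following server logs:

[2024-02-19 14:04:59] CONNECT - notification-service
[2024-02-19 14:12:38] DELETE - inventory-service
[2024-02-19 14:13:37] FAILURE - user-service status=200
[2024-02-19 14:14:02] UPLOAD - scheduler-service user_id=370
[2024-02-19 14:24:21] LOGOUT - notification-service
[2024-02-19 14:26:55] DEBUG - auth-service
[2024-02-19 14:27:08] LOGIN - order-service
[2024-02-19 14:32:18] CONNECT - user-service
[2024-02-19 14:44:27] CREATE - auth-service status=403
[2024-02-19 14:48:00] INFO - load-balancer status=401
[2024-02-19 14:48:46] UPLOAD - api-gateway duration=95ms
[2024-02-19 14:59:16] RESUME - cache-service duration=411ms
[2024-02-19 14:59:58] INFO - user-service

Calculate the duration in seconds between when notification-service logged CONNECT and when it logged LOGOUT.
1162

To find the time between events:

1. Locate the first CONNECT event for notification-service: 2024-02-19 14:04:59
2. Locate the first LOGOUT event for notification-service: 2024-02-19 14:24:21
3. Calculate the difference: 2024-02-19 14:24:21 - 2024-02-19 14:04:59 = 1162 seconds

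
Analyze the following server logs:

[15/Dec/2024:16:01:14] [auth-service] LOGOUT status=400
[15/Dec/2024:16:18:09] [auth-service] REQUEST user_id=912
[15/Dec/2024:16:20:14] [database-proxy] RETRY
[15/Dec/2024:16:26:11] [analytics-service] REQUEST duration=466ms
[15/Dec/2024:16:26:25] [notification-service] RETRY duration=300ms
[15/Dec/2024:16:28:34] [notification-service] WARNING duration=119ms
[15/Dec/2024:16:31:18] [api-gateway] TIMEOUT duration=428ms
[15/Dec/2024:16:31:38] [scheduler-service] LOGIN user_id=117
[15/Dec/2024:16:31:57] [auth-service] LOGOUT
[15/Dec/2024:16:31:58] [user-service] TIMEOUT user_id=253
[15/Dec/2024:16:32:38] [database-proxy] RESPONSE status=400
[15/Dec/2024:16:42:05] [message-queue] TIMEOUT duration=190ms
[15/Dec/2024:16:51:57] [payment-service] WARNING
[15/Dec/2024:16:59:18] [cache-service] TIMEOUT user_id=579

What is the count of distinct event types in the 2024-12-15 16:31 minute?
3

To count unique event types:

1. Filter events in the minute starting at 2024-12-15 16:31
2. Extract event types from matching entries
3. Count unique types: 3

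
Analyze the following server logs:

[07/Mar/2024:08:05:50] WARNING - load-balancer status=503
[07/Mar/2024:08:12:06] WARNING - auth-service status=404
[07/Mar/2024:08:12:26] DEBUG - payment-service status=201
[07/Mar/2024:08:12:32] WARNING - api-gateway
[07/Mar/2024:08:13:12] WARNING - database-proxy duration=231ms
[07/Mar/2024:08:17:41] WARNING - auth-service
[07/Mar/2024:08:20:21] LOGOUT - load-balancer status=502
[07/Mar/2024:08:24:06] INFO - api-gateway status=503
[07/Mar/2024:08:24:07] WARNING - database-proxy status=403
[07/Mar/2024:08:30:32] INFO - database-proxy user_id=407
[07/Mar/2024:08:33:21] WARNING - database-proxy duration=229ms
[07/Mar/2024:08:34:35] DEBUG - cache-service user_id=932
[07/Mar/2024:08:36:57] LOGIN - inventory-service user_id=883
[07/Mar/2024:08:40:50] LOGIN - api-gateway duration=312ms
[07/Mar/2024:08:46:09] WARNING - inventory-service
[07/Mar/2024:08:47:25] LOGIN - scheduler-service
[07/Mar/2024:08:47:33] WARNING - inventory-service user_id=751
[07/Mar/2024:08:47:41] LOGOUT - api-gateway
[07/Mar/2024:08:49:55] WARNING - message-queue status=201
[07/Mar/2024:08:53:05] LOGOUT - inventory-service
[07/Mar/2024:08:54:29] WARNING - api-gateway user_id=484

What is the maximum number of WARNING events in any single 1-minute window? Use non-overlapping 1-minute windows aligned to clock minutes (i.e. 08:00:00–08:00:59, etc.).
2

To find the burst window:

1. Divide the log period into non-overlapping 1-minute windows starting at 08:00
2. Count WARNING events in each window
3. Find the window with maximum count
4. Maximum events in a window: 2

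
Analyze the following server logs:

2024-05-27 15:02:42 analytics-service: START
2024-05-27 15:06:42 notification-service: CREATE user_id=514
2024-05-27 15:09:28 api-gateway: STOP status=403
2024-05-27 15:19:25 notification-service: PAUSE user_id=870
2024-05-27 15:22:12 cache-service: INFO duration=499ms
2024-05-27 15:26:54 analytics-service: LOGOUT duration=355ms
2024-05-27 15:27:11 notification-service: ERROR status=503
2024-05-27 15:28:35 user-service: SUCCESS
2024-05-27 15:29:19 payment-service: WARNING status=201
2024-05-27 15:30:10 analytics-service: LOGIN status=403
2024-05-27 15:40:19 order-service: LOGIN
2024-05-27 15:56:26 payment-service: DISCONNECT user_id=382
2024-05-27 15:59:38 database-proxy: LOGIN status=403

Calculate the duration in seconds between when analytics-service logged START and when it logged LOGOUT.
1452

To find the time between events:

1. Locate the first START event for analytics-service: 2024-05-27 15:02:42
2. Locate the first LOGOUT event for analytics-service: 2024-05-27 15:26:54
3. Calculate the difference: 2024-05-27 15:26:54 - 2024-05-27 15:02:42 = 1452 seconds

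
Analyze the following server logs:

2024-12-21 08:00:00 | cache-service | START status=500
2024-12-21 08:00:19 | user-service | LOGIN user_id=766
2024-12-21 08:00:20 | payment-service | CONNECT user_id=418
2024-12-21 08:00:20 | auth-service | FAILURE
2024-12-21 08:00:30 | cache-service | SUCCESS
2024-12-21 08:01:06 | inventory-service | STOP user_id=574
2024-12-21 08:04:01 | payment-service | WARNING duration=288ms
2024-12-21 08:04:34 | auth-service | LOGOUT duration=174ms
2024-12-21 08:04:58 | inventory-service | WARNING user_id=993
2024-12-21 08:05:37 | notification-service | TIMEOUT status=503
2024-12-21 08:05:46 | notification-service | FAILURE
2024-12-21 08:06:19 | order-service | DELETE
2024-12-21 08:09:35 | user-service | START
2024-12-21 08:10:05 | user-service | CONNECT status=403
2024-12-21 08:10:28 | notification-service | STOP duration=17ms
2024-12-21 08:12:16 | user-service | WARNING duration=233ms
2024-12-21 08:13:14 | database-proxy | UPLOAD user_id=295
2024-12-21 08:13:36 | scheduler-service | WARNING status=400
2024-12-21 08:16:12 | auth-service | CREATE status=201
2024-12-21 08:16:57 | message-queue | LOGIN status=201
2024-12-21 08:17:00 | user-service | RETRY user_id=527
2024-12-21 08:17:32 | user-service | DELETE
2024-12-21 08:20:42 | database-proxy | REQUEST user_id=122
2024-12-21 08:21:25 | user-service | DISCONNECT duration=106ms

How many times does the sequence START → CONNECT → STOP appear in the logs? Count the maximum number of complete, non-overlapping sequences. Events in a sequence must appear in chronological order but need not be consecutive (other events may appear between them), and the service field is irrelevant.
2

To count sequences:

1. Look for pattern: START → CONNECT → STOP
2. Greedily scan the log in chronological order, matching each sequence element in turn (ignoring service)
3. Each time the full pattern completes, increment the count and restart matching from the next event
4. Complete non-overlapping sequences found: 2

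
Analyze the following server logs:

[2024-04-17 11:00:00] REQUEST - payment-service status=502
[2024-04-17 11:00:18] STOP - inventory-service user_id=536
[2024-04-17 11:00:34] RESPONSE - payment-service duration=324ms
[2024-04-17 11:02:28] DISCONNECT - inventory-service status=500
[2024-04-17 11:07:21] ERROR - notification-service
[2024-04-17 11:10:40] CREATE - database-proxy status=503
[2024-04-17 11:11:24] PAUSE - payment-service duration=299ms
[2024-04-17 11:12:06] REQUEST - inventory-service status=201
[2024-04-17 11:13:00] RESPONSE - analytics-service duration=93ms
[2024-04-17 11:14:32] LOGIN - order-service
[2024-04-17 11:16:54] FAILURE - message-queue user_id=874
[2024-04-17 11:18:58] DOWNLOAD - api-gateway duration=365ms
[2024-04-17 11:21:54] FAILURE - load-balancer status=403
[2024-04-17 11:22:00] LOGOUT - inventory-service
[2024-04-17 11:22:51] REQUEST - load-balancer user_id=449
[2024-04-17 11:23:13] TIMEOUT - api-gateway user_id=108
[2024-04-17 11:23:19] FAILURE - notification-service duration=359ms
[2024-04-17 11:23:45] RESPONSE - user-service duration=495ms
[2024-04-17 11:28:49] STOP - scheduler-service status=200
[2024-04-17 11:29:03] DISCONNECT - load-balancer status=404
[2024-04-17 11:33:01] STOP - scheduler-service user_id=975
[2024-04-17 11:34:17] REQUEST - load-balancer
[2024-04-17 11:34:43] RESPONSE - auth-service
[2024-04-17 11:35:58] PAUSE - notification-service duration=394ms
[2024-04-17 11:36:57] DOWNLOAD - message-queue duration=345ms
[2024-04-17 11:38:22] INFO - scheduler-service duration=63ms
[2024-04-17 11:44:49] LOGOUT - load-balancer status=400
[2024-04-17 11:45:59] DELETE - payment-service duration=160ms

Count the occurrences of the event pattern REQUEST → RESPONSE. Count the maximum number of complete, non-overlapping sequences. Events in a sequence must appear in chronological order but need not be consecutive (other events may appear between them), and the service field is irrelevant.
4

To count sequences:

1. Look for pattern: REQUEST → RESPONSE
2. Greedily scan the log in chronological order, matching each sequence element in turn (ignoring service)
3. Each time the full pattern completes, increment the count and restart matching from the next event
4. Complete non-overlapping sequences found: 4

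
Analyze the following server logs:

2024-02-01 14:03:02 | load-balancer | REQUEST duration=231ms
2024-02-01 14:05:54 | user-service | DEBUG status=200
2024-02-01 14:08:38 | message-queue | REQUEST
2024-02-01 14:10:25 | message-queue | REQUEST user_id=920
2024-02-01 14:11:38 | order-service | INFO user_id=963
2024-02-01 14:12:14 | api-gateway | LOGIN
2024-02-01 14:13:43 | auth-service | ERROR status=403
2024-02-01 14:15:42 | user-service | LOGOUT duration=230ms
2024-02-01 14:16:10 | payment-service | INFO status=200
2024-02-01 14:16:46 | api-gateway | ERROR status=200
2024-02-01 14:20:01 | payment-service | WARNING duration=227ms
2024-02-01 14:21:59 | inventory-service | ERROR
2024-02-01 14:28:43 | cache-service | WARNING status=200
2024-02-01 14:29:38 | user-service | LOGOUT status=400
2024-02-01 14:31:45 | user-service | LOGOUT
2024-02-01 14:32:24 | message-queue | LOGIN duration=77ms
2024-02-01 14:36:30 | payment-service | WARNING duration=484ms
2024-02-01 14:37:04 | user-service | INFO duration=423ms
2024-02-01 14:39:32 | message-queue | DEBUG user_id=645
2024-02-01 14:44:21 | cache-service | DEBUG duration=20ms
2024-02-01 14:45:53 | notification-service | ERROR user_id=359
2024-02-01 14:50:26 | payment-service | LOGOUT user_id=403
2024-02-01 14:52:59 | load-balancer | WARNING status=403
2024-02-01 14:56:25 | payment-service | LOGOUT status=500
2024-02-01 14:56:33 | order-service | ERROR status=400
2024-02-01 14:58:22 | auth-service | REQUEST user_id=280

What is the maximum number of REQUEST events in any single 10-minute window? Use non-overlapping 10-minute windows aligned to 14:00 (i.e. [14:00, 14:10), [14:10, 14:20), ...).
2

To find the burst window:

1. Divide the log period into non-overlapping 10-minute windows starting at 14:00
2. Count REQUEST events in each window
3. Find the window with maximum count
4. Maximum events in a window: 2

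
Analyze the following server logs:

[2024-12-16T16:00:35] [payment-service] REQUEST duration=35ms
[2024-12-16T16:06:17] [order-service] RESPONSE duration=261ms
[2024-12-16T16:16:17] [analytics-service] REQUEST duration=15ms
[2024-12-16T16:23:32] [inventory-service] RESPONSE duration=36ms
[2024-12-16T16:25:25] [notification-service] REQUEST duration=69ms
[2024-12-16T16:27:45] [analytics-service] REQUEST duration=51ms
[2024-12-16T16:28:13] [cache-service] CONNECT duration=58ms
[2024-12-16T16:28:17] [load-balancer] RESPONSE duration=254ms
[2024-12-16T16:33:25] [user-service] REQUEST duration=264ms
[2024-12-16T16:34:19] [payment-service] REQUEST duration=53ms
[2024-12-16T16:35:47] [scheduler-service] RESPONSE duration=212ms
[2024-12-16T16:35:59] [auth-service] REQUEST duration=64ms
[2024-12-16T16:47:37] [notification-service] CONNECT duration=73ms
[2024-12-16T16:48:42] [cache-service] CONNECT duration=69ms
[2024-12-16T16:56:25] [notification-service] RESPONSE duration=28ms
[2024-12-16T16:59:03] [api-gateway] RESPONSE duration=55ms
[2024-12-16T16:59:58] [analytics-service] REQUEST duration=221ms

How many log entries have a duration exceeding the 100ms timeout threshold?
5

To count timeouts:

1. Threshold: 100ms
2. Extract duration from each log entry
3. Count entries where duration > 100
4. Timeout count: 5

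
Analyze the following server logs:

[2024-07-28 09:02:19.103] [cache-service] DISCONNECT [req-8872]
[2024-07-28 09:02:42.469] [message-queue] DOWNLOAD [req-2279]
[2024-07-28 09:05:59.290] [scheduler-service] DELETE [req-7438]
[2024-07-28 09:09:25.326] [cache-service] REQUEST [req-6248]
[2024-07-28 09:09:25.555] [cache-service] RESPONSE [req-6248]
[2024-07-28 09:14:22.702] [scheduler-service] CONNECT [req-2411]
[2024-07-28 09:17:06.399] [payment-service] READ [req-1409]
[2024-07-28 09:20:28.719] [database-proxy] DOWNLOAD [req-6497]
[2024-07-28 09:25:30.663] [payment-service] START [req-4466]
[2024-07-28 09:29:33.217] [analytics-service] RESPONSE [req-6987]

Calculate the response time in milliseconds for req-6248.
229

To calculate latency:

1. Find REQUEST with id req-6248: 2024-07-28 09:09:25.326
2. Find RESPONSE with id req-6248: 2024-07-28 09:09:25.555
3. Latency: 2024-07-28 09:09:25.555 - 2024-07-28 09:09:25.326 = 229ms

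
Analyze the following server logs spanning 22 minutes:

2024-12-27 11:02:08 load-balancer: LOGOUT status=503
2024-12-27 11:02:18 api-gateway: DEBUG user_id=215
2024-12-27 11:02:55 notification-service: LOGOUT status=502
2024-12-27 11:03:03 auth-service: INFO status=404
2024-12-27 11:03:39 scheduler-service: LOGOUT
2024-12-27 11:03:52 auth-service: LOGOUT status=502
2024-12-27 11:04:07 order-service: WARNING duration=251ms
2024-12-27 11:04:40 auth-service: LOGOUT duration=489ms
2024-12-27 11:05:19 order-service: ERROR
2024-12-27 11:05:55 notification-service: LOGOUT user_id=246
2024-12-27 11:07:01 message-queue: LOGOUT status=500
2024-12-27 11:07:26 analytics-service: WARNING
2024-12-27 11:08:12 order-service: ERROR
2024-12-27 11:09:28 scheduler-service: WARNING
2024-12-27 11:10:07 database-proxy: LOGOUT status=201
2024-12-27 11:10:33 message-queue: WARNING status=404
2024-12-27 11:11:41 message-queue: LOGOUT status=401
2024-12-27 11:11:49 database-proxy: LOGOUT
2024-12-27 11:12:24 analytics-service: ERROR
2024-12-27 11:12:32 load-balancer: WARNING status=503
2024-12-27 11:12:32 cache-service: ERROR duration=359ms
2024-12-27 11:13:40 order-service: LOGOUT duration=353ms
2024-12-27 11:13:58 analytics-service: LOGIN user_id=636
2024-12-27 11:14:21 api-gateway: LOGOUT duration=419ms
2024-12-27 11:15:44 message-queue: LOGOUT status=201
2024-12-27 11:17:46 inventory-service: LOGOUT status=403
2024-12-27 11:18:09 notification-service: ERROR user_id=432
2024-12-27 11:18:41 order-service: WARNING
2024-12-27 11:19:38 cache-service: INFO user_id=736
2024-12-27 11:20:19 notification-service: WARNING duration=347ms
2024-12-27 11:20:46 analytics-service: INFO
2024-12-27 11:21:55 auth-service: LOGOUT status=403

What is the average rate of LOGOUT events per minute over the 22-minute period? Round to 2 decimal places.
0.68

To calculate the rate:

1. Count total LOGOUT events: 15
2. Total time period: 22 minutes
3. Rate = 15 / 22 = 0.68 events per minute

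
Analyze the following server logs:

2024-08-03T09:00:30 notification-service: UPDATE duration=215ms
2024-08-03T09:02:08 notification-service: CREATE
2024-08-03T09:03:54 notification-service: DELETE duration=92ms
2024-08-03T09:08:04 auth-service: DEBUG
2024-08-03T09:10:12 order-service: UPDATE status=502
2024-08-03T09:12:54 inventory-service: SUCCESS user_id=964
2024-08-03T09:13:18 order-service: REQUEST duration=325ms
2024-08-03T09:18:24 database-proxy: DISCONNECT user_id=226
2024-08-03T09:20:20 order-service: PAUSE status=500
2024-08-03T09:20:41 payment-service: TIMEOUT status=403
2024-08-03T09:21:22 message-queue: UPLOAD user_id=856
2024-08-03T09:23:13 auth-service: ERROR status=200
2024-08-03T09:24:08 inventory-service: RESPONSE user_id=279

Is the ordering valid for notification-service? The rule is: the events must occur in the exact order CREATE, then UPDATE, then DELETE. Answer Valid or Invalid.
Invalid

To validate ordering:

1. Required order: CREATE → UPDATE → DELETE
2. Rule: the events must occur in the exact order CREATE, then UPDATE, then DELETE
3. Check actual order of events for notification-service
4. Result: Invalid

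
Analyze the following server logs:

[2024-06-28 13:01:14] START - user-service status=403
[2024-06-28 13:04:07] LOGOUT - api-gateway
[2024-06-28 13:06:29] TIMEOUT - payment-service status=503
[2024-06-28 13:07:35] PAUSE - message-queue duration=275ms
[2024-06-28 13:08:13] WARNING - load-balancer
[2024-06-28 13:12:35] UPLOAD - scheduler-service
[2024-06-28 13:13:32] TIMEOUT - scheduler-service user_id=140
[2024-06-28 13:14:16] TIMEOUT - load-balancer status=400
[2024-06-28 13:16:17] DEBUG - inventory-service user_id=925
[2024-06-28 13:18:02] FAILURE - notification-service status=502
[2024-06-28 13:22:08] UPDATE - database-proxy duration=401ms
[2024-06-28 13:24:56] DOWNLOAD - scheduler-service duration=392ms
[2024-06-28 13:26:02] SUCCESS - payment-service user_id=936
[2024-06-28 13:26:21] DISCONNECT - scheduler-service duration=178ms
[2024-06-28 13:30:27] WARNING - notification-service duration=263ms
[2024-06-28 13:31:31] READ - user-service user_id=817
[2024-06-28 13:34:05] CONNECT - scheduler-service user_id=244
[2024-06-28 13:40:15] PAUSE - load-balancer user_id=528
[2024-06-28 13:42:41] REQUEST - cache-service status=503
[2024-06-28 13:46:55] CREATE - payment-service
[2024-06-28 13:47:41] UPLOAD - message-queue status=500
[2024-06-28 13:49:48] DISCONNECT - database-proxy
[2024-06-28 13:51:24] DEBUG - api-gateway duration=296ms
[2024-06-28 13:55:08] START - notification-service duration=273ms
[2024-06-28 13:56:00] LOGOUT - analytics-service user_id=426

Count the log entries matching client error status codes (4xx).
2

To find matching entries:

1. Pattern to match: client error status codes (4xx)
2. Scan each log entry for the pattern
3. Count matches: 2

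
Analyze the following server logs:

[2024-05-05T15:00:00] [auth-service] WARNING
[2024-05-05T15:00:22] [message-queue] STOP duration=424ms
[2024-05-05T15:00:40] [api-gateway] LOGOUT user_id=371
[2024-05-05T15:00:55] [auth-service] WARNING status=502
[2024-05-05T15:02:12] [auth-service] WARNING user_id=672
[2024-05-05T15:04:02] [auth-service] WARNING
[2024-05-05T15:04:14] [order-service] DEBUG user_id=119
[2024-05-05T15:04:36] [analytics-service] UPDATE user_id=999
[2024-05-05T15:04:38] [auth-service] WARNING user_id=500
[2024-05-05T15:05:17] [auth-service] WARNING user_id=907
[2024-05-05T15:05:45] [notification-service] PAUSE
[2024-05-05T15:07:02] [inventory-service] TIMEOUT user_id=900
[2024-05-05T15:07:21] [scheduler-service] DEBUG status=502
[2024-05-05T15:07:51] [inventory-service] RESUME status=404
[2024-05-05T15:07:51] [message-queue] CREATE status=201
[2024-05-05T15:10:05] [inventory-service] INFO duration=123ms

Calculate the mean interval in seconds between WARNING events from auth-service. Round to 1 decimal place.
63.4

To calculate average interval:

1. Find all WARNING events for auth-service in order
2. Calculate time gaps between consecutive events
3. Compute mean of gaps: 317 / 5 = 63.4 seconds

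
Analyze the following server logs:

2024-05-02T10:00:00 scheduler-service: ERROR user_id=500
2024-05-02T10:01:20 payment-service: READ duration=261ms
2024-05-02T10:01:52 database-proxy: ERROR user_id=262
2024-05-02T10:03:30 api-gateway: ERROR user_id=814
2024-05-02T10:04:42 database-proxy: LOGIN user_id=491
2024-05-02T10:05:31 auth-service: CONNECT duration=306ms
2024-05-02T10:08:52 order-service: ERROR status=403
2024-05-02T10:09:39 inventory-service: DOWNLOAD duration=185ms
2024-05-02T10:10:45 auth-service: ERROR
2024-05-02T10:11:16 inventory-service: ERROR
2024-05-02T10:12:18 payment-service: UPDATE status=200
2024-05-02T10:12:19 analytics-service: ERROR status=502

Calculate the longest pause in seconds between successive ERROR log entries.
322

To find the longest gap:

1. Extract all ERROR events in chronological order
2. Calculate time differences between consecutive events
3. Find the maximum difference
4. Longest gap: 322 seconds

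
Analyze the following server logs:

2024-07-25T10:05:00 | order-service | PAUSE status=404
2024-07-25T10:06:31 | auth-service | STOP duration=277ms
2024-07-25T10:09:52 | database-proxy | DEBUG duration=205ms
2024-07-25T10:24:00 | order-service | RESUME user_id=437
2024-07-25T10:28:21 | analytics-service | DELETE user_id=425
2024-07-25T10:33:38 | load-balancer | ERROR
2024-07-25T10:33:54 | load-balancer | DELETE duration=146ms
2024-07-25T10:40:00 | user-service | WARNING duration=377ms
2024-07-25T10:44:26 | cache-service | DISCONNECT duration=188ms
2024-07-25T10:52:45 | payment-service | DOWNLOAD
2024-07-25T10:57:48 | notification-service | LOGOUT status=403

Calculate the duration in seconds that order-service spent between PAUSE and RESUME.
1140

To calculate state duration:

1. Find PAUSE event for order-service: 2024-07-25T10:05:00
2. Find RESUME event for order-service: 2024-07-25T10:24:00
3. Calculate duration: 2024-07-25T10:24:00 - 2024-07-25T10:05:00 = 1140 seconds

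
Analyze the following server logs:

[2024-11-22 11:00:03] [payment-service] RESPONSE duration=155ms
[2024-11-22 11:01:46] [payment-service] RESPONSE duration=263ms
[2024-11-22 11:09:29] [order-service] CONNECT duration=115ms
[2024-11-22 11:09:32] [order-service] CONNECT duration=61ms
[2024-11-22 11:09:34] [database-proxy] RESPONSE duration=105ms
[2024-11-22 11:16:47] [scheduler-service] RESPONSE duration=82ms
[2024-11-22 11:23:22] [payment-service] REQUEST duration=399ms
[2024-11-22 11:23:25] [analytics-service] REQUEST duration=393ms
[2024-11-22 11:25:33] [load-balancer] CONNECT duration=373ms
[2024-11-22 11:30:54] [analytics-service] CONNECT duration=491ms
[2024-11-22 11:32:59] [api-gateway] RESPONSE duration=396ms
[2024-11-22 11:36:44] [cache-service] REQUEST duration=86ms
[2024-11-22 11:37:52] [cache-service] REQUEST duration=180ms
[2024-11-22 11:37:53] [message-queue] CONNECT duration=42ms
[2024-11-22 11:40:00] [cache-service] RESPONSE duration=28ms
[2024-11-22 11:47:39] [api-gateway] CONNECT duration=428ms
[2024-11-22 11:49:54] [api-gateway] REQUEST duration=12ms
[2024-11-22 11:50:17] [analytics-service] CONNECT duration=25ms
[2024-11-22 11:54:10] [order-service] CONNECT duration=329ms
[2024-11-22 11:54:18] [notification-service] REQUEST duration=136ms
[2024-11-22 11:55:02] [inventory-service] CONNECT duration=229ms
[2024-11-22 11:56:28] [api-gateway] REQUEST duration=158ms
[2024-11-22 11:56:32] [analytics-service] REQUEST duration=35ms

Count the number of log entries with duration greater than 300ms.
7

To count timeouts:

1. Threshold: 300ms
2. Extract duration from each log entry
3. Count entries where duration > 300
4. Timeout count: 7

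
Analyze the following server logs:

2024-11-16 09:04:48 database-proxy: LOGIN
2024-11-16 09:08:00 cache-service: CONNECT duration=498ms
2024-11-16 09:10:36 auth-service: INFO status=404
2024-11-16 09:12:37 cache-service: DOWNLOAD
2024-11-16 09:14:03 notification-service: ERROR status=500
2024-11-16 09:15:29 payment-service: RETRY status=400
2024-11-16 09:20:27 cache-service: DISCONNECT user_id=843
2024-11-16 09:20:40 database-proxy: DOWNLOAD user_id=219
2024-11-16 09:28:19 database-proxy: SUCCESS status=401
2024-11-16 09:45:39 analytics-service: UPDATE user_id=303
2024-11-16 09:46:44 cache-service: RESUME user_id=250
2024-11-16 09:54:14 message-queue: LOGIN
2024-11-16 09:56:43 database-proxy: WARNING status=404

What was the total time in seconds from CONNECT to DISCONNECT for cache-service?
747

To calculate state duration:

1. Find CONNECT event for cache-service: 2024-11-16 09:08:00
2. Find DISCONNECT event for cache-service: 2024-11-16 09:20:27
3. Calculate duration: 2024-11-16 09:20:27 - 2024-11-16 09:08:00 = 747 seconds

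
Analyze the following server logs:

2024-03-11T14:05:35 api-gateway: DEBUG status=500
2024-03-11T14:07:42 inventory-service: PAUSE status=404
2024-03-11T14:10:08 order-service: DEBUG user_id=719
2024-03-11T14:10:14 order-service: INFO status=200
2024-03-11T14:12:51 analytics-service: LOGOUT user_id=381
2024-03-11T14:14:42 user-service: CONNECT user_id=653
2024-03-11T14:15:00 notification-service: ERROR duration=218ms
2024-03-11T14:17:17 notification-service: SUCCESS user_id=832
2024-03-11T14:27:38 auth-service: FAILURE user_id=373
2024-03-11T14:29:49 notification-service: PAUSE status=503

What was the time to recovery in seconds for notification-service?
137

To calculate recovery time:

1. Find ERROR event for notification-service: 2024-03-11T14:15:00
2. Find next SUCCESS event for notification-service: 2024-03-11T14:17:17
3. Recovery time: 2024-03-11T14:17:17 - 2024-03-11T14:15:00 = 137 seconds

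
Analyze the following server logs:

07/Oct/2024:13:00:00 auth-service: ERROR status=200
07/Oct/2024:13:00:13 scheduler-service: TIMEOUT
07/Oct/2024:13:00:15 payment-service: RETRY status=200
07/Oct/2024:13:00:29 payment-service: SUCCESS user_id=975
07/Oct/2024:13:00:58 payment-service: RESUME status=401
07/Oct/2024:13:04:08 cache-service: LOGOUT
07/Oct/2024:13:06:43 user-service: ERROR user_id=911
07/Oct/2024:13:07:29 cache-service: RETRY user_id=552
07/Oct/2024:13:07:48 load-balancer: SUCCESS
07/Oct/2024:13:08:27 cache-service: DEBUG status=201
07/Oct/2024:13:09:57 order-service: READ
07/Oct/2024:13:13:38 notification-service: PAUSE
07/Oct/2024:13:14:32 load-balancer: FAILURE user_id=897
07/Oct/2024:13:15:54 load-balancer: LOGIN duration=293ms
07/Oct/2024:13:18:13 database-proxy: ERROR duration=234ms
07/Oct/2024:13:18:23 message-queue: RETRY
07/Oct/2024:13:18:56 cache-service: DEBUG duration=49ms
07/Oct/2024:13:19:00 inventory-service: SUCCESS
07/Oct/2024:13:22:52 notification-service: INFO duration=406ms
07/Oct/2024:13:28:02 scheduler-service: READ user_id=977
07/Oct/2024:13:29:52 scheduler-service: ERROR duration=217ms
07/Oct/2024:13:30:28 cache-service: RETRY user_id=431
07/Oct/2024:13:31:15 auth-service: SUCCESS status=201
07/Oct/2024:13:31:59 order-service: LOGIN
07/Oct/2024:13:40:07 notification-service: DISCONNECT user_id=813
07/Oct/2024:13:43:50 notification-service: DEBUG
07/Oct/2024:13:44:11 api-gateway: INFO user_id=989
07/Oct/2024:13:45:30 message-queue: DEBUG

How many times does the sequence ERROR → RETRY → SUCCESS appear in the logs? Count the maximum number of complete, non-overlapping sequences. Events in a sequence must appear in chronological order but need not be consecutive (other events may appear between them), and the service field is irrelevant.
4

To count sequences:

1. Look for pattern: ERROR → RETRY → SUCCESS
2. Greedily scan the log in chronological order, matching each sequence element in turn (ignoring service)
3. Each time the full pattern completes, increment the count and restart matching from the next event
4. Complete non-overlapping sequences found: 4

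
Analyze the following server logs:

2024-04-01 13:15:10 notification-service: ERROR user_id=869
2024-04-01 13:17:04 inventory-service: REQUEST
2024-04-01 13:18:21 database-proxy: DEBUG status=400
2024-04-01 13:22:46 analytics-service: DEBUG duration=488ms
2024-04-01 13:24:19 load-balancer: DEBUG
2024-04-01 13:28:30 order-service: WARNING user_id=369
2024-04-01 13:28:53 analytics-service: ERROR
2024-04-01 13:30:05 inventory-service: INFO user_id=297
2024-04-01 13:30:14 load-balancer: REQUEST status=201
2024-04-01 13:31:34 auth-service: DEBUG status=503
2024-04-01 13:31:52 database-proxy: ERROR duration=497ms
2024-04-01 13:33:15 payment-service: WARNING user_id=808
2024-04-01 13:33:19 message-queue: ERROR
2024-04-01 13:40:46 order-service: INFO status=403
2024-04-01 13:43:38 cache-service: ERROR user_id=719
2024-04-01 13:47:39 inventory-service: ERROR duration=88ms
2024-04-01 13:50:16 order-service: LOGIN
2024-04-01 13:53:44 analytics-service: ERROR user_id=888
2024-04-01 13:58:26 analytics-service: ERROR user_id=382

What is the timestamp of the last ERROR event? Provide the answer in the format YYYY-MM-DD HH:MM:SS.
2024-04-01 13:58:26

To find the last event:

1. Filter for all ERROR events
2. Sort by timestamp
3. Select the last one
4. Timestamp: 2024-04-01 13:58:26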